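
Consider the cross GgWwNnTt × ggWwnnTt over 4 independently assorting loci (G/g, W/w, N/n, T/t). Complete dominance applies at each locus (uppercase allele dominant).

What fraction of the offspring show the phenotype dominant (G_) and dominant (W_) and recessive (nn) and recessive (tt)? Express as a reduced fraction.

P(G_ W_ nn tt) = 3/64

GgWwNnTt gametes: GWNT×1, GWNt×1, GWnT×1, GWnt×1, GwNT×1, GwNt×1, GwnT×1, Gwnt×1, gWNT×1, gWNt×1, gWnT×1, gWnt×1, gwNT×1, gwNt×1, gwnT×1, gwnt×1
ggWwnnTt gametes: gWnT×4, gWnt×4, gwnT×4, gwnt×4
GgWwNnTt×ggWwnnTt grid (16·16=256): GgWWNnTT=4 GgWWNnTt=8 GgWWNntt=4 GgWWnnTT=4 GgWWnnTt=8 GgWWnntt=4 GgWwNnTT=8 GgWwNnTt=16 GgWwNntt=8 GgWwnnTT=8 GgWwnnTt=16 GgWwnntt=8 GgwwNnTT=4 GgwwNnTt=8 GgwwNntt=4 GgwwnnTT=4 GgwwnnTt=8 Ggwwnntt=4 ggWWNnTT=4 ggWWNnTt=8 ggWWNntt=4 ggWWnnTT=4 ggWWnnTt=8 ggWWnntt=4 ggWwNnTT=8 ggWwNnTt=16 ggWwNntt=8 ggWwnnTT=8 ggWwnnTt=16 ggWwnntt=8 ggwwNnTT=4 ggwwNnTt=8 ggwwNntt=4 ggwwnnTT=4 ggwwnnTt=8 ggwwnntt=4
G_ W_ nn tt hits 12/256; gcd=4; 12÷4/256÷4 = 3/64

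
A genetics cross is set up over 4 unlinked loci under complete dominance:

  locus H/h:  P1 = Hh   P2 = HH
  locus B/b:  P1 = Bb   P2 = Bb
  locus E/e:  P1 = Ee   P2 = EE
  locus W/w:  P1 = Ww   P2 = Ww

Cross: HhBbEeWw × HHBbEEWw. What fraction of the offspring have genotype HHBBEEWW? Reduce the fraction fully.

HhBbEeWw gametes: HBEW×1, HBEw×1, HBeW×1, HBew×1, HbEW×1, HbEw×1, HbeW×1, Hbew×1, hBEW×1, hBEw×1, hBeW×1, hBew×1, hbEW×1, hbEw×1, hbeW×1, hbew×1
HHBbEEWw gametes: HBEW×4, HBEw×4, HbEW×4, HbEw×4
HhBbEeWw×HHBbEEWw grid (16·16=256): HHBBEEWW=4 HHBBEEWw=8 HHBBEEww=4 HHBBEeWW=4 HHBBEeWw=8 HHBBEeww=4 HHBbEEWW=8 HHBbEEWw=16 HHBbEEww=8 HHBbEeWW=8 HHBbEeWw=16 HHBbEeww=8 HHbbEEWW=4 HHbbEEWw=8 HHbbEEww=4 HHbbEeWW=4 HHbbEeWw=8 HHbbEeww=4 HhBBEEWW=4 HhBBEEWw=8 HhBBEEww=4 HhBBEeWW=4 HhBBEeWw=8 HhBBEeww=4 HhBbEEWW=8 HhBbEEWw=16 HhBbEEww=8 HhBbEeWW=8 HhBbEeWw=16 HhBbEeww=8 HhbbEEWW=4 HhbbEEWw=8 HhbbEEww=4 HhbbEeWW=4 HhbbEeWw=8 HhbbEeww=4
HHBBEEWW hits 4/256; gcd=4; 4÷4/256÷4 = 1/64

P(HHBBEEWW) = 1/64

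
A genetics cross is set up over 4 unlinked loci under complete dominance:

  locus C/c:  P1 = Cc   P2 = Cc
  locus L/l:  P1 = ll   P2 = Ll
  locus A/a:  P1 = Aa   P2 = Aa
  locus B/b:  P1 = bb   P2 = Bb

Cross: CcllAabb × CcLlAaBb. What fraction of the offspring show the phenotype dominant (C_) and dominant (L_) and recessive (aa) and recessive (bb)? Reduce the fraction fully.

P(C_ L_ aa bb) = 3/64

CcllAabb gametes: ClAb×4, Clab×4, clAb×4, clab×4
CcLlAaBb gametes: CLAB×1, CLAb×1, CLaB×1, CLab×1, ClAB×1, ClAb×1, ClaB×1, Clab×1, cLAB×1, cLAb×1, cLaB×1, cLab×1, clAB×1, clAb×1, claB×1, clab×1
CcllAabb×CcLlAaBb grid (16·16=256): CCLlAABb=4 CCLlAAbb=4 CCLlAaBb=8 CCLlAabb=8 CCLlaaBb=4 CCLlaabb=4 CCllAABb=4 CCllAAbb=4 CCllAaBb=8 CCllAabb=8 CCllaaBb=4 CCllaabb=4 CcLlAABb=8 CcLlAAbb=8 CcLlAaBb=16 CcLlAabb=16 CcLlaaBb=8 CcLlaabb=8 CcllAABb=8 CcllAAbb=8 CcllAaBb=16 CcllAabb=16 CcllaaBb=8 Ccllaabb=8 ccLlAABb=4 ccLlAAbb=4 ccLlAaBb=8 ccLlAabb=8 ccLlaaBb=4 ccLlaabb=4 ccllAABb=4 ccllAAbb=4 ccllAaBb=8 ccllAabb=8 ccllaaBb=4 ccllaabb=4
C_ L_ aa bb hits 12/256; gcd=4; 12÷4/256÷4 = 3/64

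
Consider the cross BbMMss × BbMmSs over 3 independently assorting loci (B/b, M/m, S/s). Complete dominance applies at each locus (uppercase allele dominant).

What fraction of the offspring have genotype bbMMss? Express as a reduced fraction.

P(bbMMss) = 1/16

BbMMss gametes: BMs×4, bMs×4
BbMmSs gametes: BMS×1, BMs×1, BmS×1, Bms×1, bMS×1, bMs×1, bmS×1, bms×1
BbMMss×BbMmSs grid (8·8=64): BBMMSs=4 BBMMss=4 BBMmSs=4 BBMmss=4 BbMMSs=8 BbMMss=8 BbMmSs=8 BbMmss=8 bbMMSs=4 bbMMss=4 bbMmSs=4 bbMmss=4
bbMMss hits 4/64; gcd=4; 4÷4/64÷4 = 1/16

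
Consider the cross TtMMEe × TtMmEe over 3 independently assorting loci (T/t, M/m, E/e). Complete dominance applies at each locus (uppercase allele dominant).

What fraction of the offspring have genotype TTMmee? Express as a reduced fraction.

TtMMEe gametes: TME×2, TMe×2, tME×2, tMe×2
TtMmEe gametes: TME×1, TMe×1, TmE×1, Tme×1, tME×1, tMe×1, tmE×1, tme×1
TtMMEe×TtMmEe grid (8·8=64): TTMMEE=2 TTMMEe=4 TTMMee=2 TTMmEE=2 TTMmEe=4 TTMmee=2 TtMMEE=4 TtMMEe=8 TtMMee=4 TtMmEE=4 TtMmEe=8 TtMmee=4 ttMMEE=2 ttMMEe=4 ttMMee=2 ttMmEE=2 ttMmEe=4 ttMmee=2
TTMmee hits 2/64; gcd=2; 2÷2/64÷2 = 1/32

P(TTMmee) = 1/32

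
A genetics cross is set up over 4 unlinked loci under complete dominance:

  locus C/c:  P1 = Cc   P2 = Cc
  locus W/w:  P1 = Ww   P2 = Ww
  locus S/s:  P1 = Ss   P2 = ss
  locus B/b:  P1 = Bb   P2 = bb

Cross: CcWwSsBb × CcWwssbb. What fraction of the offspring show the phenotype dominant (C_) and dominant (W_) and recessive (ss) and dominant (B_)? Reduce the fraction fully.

CcWwSsBb gametes: CWSB×1, CWSb×1, CWsB×1, CWsb×1, CwSB×1, CwSb×1, CwsB×1, Cwsb×1, cWSB×1, cWSb×1, cWsB×1, cWsb×1, cwSB×1, cwSb×1, cwsB×1, cwsb×1
CcWwssbb gametes: CWsb×4, Cwsb×4, cWsb×4, cwsb×4
CcWwSsBb×CcWwssbb grid (16·16=256): CCWWSsBb=4 CCWWSsbb=4 CCWWssBb=4 CCWWssbb=4 CCWwSsBb=8 CCWwSsbb=8 CCWwssBb=8 CCWwssbb=8 CCwwSsBb=4 CCwwSsbb=4 CCwwssBb=4 CCwwssbb=4 CcWWSsBb=8 CcWWSsbb=8 CcWWssBb=8 CcWWssbb=8 CcWwSsBb=16 CcWwSsbb=16 CcWwssBb=16 CcWwssbb=16 CcwwSsBb=8 CcwwSsbb=8 CcwwssBb=8 Ccwwssbb=8 ccWWSsBb=4 ccWWSsbb=4 ccWWssBb=4 ccWWssbb=4 ccWwSsBb=8 ccWwSsbb=8 ccWwssBb=8 ccWwssbb=8 ccwwSsBb=4 ccwwSsbb=4 ccwwssBb=4 ccwwssbb=4
C_ W_ ss B_ hits 36/256; gcd=4; 36÷4/256÷4 = 9/64

P(C_ W_ ss B_) = 9/64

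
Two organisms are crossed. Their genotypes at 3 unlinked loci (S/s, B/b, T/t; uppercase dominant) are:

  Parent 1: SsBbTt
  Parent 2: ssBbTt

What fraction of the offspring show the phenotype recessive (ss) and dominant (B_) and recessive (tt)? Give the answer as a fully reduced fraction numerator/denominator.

SsBbTt gametes: SBT×1, SBt×1, SbT×1, Sbt×1, sBT×1, sBt×1, sbT×1, sbt×1
ssBbTt gametes: sBT×2, sBt×2, sbT×2, sbt×2
SsBbTt×ssBbTt grid (8·8=64): SsBBTT=2 SsBBTt=4 SsBBtt=2 SsBbTT=4 SsBbTt=8 SsBbtt=4 SsbbTT=2 SsbbTt=4 Ssbbtt=2 ssBBTT=2 ssBBTt=4 ssBBtt=2 ssBbTT=4 ssBbTt=8 ssBbtt=4 ssbbTT=2 ssbbTt=4 ssbbtt=2
ss B_ tt hits 6/64; gcd=2; 6÷2/64÷2 = 3/32

P(ss B_ tt) = 3/32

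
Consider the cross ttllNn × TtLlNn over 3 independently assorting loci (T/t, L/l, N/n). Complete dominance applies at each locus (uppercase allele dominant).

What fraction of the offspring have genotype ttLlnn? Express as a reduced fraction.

ttllNn gametes: tlN×4, tln×4
TtLlNn gametes: TLN×1, TLn×1, TlN×1, Tln×1, tLN×1, tLn×1, tlN×1, tln×1
ttllNn×TtLlNn grid (8·8=64): TtLlNN=4 TtLlNn=8 TtLlnn=4 TtllNN=4 TtllNn=8 Ttllnn=4 ttLlNN=4 ttLlNn=8 ttLlnn=4 ttllNN=4 ttllNn=8 ttllnn=4
ttLlnn hits 4/64; gcd=4; 4÷4/64÷4 = 1/16

P(ttLlnn) = 1/16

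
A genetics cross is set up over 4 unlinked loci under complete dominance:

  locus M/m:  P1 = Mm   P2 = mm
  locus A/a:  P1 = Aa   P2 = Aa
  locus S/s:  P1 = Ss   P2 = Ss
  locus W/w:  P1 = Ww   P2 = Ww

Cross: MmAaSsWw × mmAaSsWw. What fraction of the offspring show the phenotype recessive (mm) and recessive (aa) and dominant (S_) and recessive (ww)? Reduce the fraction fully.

P(mm aa S_ ww) = 3/128

MmAaSsWw gametes: MASW×1, MASw×1, MAsW×1, MAsw×1, MaSW×1, MaSw×1, MasW×1, Masw×1, mASW×1, mASw×1, mAsW×1, mAsw×1, maSW×1, maSw×1, masW×1, masw×1
mmAaSsWw gametes: mASW×2, mASw×2, mAsW×2, mAsw×2, maSW×2, maSw×2, masW×2, masw×2
MmAaSsWw×mmAaSsWw grid (16·16=256): MmAASSWW=2 MmAASSWw=4 MmAASSww=2 MmAASsWW=4 MmAASsWw=8 MmAASsww=4 MmAAssWW=2 MmAAssWw=4 MmAAssww=2 MmAaSSWW=4 MmAaSSWw=8 MmAaSSww=4 MmAaSsWW=8 MmAaSsWw=16 MmAaSsww=8 MmAassWW=4 MmAassWw=8 MmAassww=4 MmaaSSWW=2 MmaaSSWw=4 MmaaSSww=2 MmaaSsWW=4 MmaaSsWw=8 MmaaSsww=4 MmaassWW=2 MmaassWw=4 Mmaassww=2 mmAASSWW=2 mmAASSWw=4 mmAASSww=2 mmAASsWW=4 mmAASsWw=8 mmAASsww=4 mmAAssWW=2 mmAAssWw=4 mmAAssww=2 mmAaSSWW=4 mmAaSSWw=8 mmAaSSww=4 mmAaSsWW=8 mmAaSsWw=16 mmAaSsww=8 mmAassWW=4 mmAassWw=8 mmAassww=4 mmaaSSWW=2 mmaaSSWw=4 mmaaSSww=2 mmaaSsWW=4 mmaaSsWw=8 mmaaSsww=4 mmaassWW=2 mmaassWw=4 mmaassww=2
mm aa S_ ww hits 6/256; gcd=2; 6÷2/256÷2 = 3/128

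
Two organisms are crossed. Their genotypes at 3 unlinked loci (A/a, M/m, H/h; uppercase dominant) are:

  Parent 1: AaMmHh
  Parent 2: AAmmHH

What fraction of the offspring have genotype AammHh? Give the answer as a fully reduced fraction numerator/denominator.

P(AammHh) = 1/8

AaMmHh gametes: AMH×1, AMh×1, AmH×1, Amh×1, aMH×1, aMh×1, amH×1, amh×1
AAmmHH gametes: AmH×8
AaMmHh×AAmmHH grid (8·8=64): AAMmHH=8 AAMmHh=8 AAmmHH=8 AAmmHh=8 AaMmHH=8 AaMmHh=8 AammHH=8 AammHh=8
AammHh hits 8/64; gcd=8; 8÷8/64÷8 = 1/8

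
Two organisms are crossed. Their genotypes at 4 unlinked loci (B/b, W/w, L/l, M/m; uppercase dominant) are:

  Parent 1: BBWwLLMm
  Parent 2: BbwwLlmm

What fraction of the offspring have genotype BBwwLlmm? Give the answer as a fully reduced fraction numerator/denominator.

BBWwLLMm gametes: BWLM×4, BWLm×4, BwLM×4, BwLm×4
BbwwLlmm gametes: BwLm×4, Bwlm×4, bwLm×4, bwlm×4
BBWwLLMm×BbwwLlmm grid (16·16=256): BBWwLLMm=16 BBWwLLmm=16 BBWwLlMm=16 BBWwLlmm=16 BBwwLLMm=16 BBwwLLmm=16 BBwwLlMm=16 BBwwLlmm=16 BbWwLLMm=16 BbWwLLmm=16 BbWwLlMm=16 BbWwLlmm=16 BbwwLLMm=16 BbwwLLmm=16 BbwwLlMm=16 BbwwLlmm=16
BBwwLlmm hits 16/256; gcd=16; 16÷16/256÷16 = 1/16

P(BBwwLlmm) = 1/16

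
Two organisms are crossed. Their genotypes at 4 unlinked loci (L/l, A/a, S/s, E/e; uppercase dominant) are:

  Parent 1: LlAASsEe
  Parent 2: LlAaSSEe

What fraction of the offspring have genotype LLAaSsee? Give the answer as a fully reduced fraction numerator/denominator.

P(LLAaSsee) = 1/64

LlAASsEe gametes: LASE×2, LASe×2, LAsE×2, LAse×2, lASE×2, lASe×2, lAsE×2, lAse×2
LlAaSSEe gametes: LASE×2, LASe×2, LaSE×2, LaSe×2, lASE×2, lASe×2, laSE×2, laSe×2
LlAASsEe×LlAaSSEe grid (16·16=256): LLAASSEE=4 LLAASSEe=8 LLAASSee=4 LLAASsEE=4 LLAASsEe=8 LLAASsee=4 LLAaSSEE=4 LLAaSSEe=8 LLAaSSee=4 LLAaSsEE=4 LLAaSsEe=8 LLAaSsee=4 LlAASSEE=8 LlAASSEe=16 LlAASSee=8 LlAASsEE=8 LlAASsEe=16 LlAASsee=8 LlAaSSEE=8 LlAaSSEe=16 LlAaSSee=8 LlAaSsEE=8 LlAaSsEe=16 LlAaSsee=8 llAASSEE=4 llAASSEe=8 llAASSee=4 llAASsEE=4 llAASsEe=8 llAASsee=4 llAaSSEE=4 llAaSSEe=8 llAaSSee=4 llAaSsEE=4 llAaSsEe=8 llAaSsee=4
LLAaSsee hits 4/256; gcd=4; 4÷4/256÷4 = 1/64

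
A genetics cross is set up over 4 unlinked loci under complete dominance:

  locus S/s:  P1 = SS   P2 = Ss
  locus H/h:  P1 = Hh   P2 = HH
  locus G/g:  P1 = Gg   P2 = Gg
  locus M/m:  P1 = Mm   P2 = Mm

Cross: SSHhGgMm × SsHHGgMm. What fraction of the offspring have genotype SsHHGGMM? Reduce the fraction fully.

P(SsHHGGMM) = 1/64

SSHhGgMm gametes: SHGM×2, SHGm×2, SHgM×2, SHgm×2, ShGM×2, ShGm×2, ShgM×2, Shgm×2
SsHHGgMm gametes: SHGM×2, SHGm×2, SHgM×2, SHgm×2, sHGM×2, sHGm×2, sHgM×2, sHgm×2
SSHhGgMm×SsHHGgMm grid (16·16=256): SSHHGGMM=4 SSHHGGMm=8 SSHHGGmm=4 SSHHGgMM=8 SSHHGgMm=16 SSHHGgmm=8 SSHHggMM=4 SSHHggMm=8 SSHHggmm=4 SSHhGGMM=4 SSHhGGMm=8 SSHhGGmm=4 SSHhGgMM=8 SSHhGgMm=16 SSHhGgmm=8 SSHhggMM=4 SSHhggMm=8 SSHhggmm=4 SsHHGGMM=4 SsHHGGMm=8 SsHHGGmm=4 SsHHGgMM=8 SsHHGgMm=16 SsHHGgmm=8 SsHHggMM=4 SsHHggMm=8 SsHHggmm=4 SsHhGGMM=4 SsHhGGMm=8 SsHhGGmm=4 SsHhGgMM=8 SsHhGgMm=16 SsHhGgmm=8 SsHhggMM=4 SsHhggMm=8 SsHhggmm=4
SsHHGGMM hits 4/256; gcd=4; 4÷4/256÷4 = 1/64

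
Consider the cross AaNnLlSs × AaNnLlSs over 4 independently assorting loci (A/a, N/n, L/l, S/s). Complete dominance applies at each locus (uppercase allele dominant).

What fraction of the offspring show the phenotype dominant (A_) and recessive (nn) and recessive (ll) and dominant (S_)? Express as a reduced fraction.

P(A_ nn ll S_) = 9/256

AaNnLlSs gametes: ANLS×1, ANLs×1, ANlS×1, ANls×1, AnLS×1, AnLs×1, AnlS×1, Anls×1, aNLS×1, aNLs×1, aNlS×1, aNls×1, anLS×1, anLs×1, anlS×1, anls×1
AaNnLlSs gametes: ANLS×1, ANLs×1, ANlS×1, ANls×1, AnLS×1, AnLs×1, AnlS×1, Anls×1, aNLS×1, aNLs×1, aNlS×1, aNls×1, anLS×1, anLs×1, anlS×1, anls×1
AaNnLlSs×AaNnLlSs grid (16·16=256): AANNLLSS=1 AANNLLSs=2 AANNLLss=1 AANNLlSS=2 AANNLlSs=4 AANNLlss=2 AANNllSS=1 AANNllSs=2 AANNllss=1 AANnLLSS=2 AANnLLSs=4 AANnLLss=2 AANnLlSS=4 AANnLlSs=8 AANnLlss=4 AANnllSS=2 AANnllSs=4 AANnllss=2 AAnnLLSS=1 AAnnLLSs=2 AAnnLLss=1 AAnnLlSS=2 AAnnLlSs=4 AAnnLlss=2 AAnnllSS=1 AAnnllSs=2 AAnnllss=1 AaNNLLSS=2 AaNNLLSs=4 AaNNLLss=2 AaNNLlSS=4 AaNNLlSs=8 AaNNLlss=4 AaNNllSS=2 AaNNllSs=4 AaNNllss=2 AaNnLLSS=4 AaNnLLSs=8 AaNnLLss=4 AaNnLlSS=8 AaNnLlSs=16 AaNnLlss=8 AaNnllSS=4 AaNnllSs=8 AaNnllss=4 AannLLSS=2 AannLLSs=4 AannLLss=2 AannLlSS=4 AannLlSs=8 AannLlss=4 AannllSS=2 AannllSs=4 Aannllss=2 aaNNLLSS=1 aaNNLLSs=2 aaNNLLss=1 aaNNLlSS=2 aaNNLlSs=4 aaNNLlss=2 aaNNllSS=1 aaNNllSs=2 aaNNllss=1 aaNnLLSS=2 aaNnLLSs=4 aaNnLLss=2 aaNnLlSS=4 aaNnLlSs=8 aaNnLlss=4 aaNnllSS=2 aaNnllSs=4 aaNnllss=2 aannLLSS=1 aannLLSs=2 aannLLss=1 aannLlSS=2 aannLlSs=4 aannLlss=2 aannllSS=1 aannllSs=2 aannllss=1
A_ nn ll S_ hits 9/256; gcd=1; 9÷1/256÷1 = 9/256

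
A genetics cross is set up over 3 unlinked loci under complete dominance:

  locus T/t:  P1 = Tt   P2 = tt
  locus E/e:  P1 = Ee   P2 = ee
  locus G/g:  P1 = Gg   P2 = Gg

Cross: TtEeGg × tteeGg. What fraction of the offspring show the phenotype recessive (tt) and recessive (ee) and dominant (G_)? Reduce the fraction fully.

TtEeGg gametes: TEG×1, TEg×1, TeG×1, Teg×1, tEG×1, tEg×1, teG×1, teg×1
tteeGg gametes: teG×4, teg×4
TtEeGg×tteeGg grid (8·8=64): TtEeGG=4 TtEeGg=8 TtEegg=4 TteeGG=4 TteeGg=8 Tteegg=4 ttEeGG=4 ttEeGg=8 ttEegg=4 tteeGG=4 tteeGg=8 tteegg=4
tt ee G_ hits 12/64; gcd=4; 12÷4/64÷4 = 3/16

P(tt ee G_) = 3/16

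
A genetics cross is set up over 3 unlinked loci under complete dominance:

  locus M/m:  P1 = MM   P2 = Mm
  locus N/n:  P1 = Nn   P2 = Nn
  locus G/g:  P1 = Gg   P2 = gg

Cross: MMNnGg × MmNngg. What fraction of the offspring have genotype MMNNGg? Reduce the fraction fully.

MMNnGg gametes: MNG×2, MNg×2, MnG×2, Mng×2
MmNngg gametes: MNg×2, Mng×2, mNg×2, mng×2
MMNnGg×MmNngg grid (8·8=64): MMNNGg=4 MMNNgg=4 MMNnGg=8 MMNngg=8 MMnnGg=4 MMnngg=4 MmNNGg=4 MmNNgg=4 MmNnGg=8 MmNngg=8 MmnnGg=4 Mmnngg=4
MMNNGg hits 4/64; gcd=4; 4÷4/64÷4 = 1/16

P(MMNNGg) = 1/16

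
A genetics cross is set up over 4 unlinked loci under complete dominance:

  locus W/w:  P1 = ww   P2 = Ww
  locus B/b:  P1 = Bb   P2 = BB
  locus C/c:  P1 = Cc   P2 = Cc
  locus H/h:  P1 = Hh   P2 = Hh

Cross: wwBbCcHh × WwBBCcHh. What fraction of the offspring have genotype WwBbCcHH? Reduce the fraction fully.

wwBbCcHh gametes: wBCH×2, wBCh×2, wBcH×2, wBch×2, wbCH×2, wbCh×2, wbcH×2, wbch×2
WwBBCcHh gametes: WBCH×2, WBCh×2, WBcH×2, WBch×2, wBCH×2, wBCh×2, wBcH×2, wBch×2
wwBbCcHh×WwBBCcHh grid (16·16=256): WwBBCCHH=4 WwBBCCHh=8 WwBBCChh=4 WwBBCcHH=8 WwBBCcHh=16 WwBBCchh=8 WwBBccHH=4 WwBBccHh=8 WwBBcchh=4 WwBbCCHH=4 WwBbCCHh=8 WwBbCChh=4 WwBbCcHH=8 WwBbCcHh=16 WwBbCchh=8 WwBbccHH=4 WwBbccHh=8 WwBbcchh=4 wwBBCCHH=4 wwBBCCHh=8 wwBBCChh=4 wwBBCcHH=8 wwBBCcHh=16 wwBBCchh=8 wwBBccHH=4 wwBBccHh=8 wwBBcchh=4 wwBbCCHH=4 wwBbCCHh=8 wwBbCChh=4 wwBbCcHH=8 wwBbCcHh=16 wwBbCchh=8 wwBbccHH=4 wwBbccHh=8 wwBbcchh=4
WwBbCcHH hits 8/256; gcd=8; 8÷8/256÷8 = 1/32

P(WwBbCcHH) = 1/32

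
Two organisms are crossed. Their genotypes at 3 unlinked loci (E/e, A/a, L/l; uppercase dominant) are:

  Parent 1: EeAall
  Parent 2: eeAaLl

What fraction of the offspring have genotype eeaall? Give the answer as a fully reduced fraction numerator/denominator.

EeAall gametes: EAl×2, Eal×2, eAl×2, eal×2
eeAaLl gametes: eAL×2, eAl×2, eaL×2, eal×2
EeAall×eeAaLl grid (8·8=64): EeAALl=4 EeAAll=4 EeAaLl=8 EeAall=8 EeaaLl=4 Eeaall=4 eeAALl=4 eeAAll=4 eeAaLl=8 eeAall=8 eeaaLl=4 eeaall=4
eeaall hits 4/64; gcd=4; 4÷4/64÷4 = 1/16

P(eeaall) = 1/16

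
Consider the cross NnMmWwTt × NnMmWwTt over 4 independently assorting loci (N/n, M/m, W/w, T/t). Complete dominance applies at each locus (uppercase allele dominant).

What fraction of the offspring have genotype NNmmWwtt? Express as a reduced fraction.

P(NNmmWwtt) = 1/128

NnMmWwTt gametes: NMWT×1, NMWt×1, NMwT×1, NMwt×1, NmWT×1, NmWt×1, NmwT×1, Nmwt×1, nMWT×1, nMWt×1, nMwT×1, nMwt×1, nmWT×1, nmWt×1, nmwT×1, nmwt×1
NnMmWwTt gametes: NMWT×1, NMWt×1, NMwT×1, NMwt×1, NmWT×1, NmWt×1, NmwT×1, Nmwt×1, nMWT×1, nMWt×1, nMwT×1, nMwt×1, nmWT×1, nmWt×1, nmwT×1, nmwt×1
NnMmWwTt×NnMmWwTt grid (16·16=256): NNMMWWTT=1 NNMMWWTt=2 NNMMWWtt=1 NNMMWwTT=2 NNMMWwTt=4 NNMMWwtt=2 NNMMwwTT=1 NNMMwwTt=2 NNMMwwtt=1 NNMmWWTT=2 NNMmWWTt=4 NNMmWWtt=2 NNMmWwTT=4 NNMmWwTt=8 NNMmWwtt=4 NNMmwwTT=2 NNMmwwTt=4 NNMmwwtt=2 NNmmWWTT=1 NNmmWWTt=2 NNmmWWtt=1 NNmmWwTT=2 NNmmWwTt=4 NNmmWwtt=2 NNmmwwTT=1 NNmmwwTt=2 NNmmwwtt=1 NnMMWWTT=2 NnMMWWTt=4 NnMMWWtt=2 NnMMWwTT=4 NnMMWwTt=8 NnMMWwtt=4 NnMMwwTT=2 NnMMwwTt=4 NnMMwwtt=2 NnMmWWTT=4 NnMmWWTt=8 NnMmWWtt=4 NnMmWwTT=8 NnMmWwTt=16 NnMmWwtt=8 NnMmwwTT=4 NnMmwwTt=8 NnMmwwtt=4 NnmmWWTT=2 NnmmWWTt=4 NnmmWWtt=2 NnmmWwTT=4 NnmmWwTt=8 NnmmWwtt=4 NnmmwwTT=2 NnmmwwTt=4 Nnmmwwtt=2 nnMMWWTT=1 nnMMWWTt=2 nnMMWWtt=1 nnMMWwTT=2 nnMMWwTt=4 nnMMWwtt=2 nnMMwwTT=1 nnMMwwTt=2 nnMMwwtt=1 nnMmWWTT=2 nnMmWWTt=4 nnMmWWtt=2 nnMmWwTT=4 nnMmWwTt=8 nnMmWwtt=4 nnMmwwTT=2 nnMmwwTt=4 nnMmwwtt=2 nnmmWWTT=1 nnmmWWTt=2 nnmmWWtt=1 nnmmWwTT=2 nnmmWwTt=4 nnmmWwtt=2 nnmmwwTT=1 nnmmwwTt=2 nnmmwwtt=1
NNmmWwtt hits 2/256; gcd=2; 2÷2/256÷2 = 1/128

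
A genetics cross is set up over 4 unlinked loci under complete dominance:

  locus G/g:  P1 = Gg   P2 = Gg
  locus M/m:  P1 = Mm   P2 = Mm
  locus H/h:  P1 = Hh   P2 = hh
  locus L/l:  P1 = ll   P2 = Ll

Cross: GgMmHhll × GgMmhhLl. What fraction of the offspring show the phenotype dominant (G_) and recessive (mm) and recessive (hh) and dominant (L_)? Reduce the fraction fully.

GgMmHhll gametes: GMHl×2, GMhl×2, GmHl×2, Gmhl×2, gMHl×2, gMhl×2, gmHl×2, gmhl×2
GgMmhhLl gametes: GMhL×2, GMhl×2, GmhL×2, Gmhl×2, gMhL×2, gMhl×2, gmhL×2, gmhl×2
GgMmHhll×GgMmhhLl grid (16·16=256): GGMMHhLl=4 GGMMHhll=4 GGMMhhLl=4 GGMMhhll=4 GGMmHhLl=8 GGMmHhll=8 GGMmhhLl=8 GGMmhhll=8 GGmmHhLl=4 GGmmHhll=4 GGmmhhLl=4 GGmmhhll=4 GgMMHhLl=8 GgMMHhll=8 GgMMhhLl=8 GgMMhhll=8 GgMmHhLl=16 GgMmHhll=16 GgMmhhLl=16 GgMmhhll=16 GgmmHhLl=8 GgmmHhll=8 GgmmhhLl=8 Ggmmhhll=8 ggMMHhLl=4 ggMMHhll=4 ggMMhhLl=4 ggMMhhll=4 ggMmHhLl=8 ggMmHhll=8 ggMmhhLl=8 ggMmhhll=8 ggmmHhLl=4 ggmmHhll=4 ggmmhhLl=4 ggmmhhll=4
G_ mm hh L_ hits 12/256; gcd=4; 12÷4/256÷4 = 3/64

P(G_ mm hh L_) = 3/64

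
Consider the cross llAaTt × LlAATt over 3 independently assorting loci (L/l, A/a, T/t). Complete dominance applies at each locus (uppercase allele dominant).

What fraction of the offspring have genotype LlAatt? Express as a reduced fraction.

P(LlAatt) = 1/16

llAaTt gametes: lAT×2, lAt×2, laT×2, lat×2
LlAATt gametes: LAT×2, LAt×2, lAT×2, lAt×2
llAaTt×LlAATt grid (8·8=64): LlAATT=4 LlAATt=8 LlAAtt=4 LlAaTT=4 LlAaTt=8 LlAatt=4 llAATT=4 llAATt=8 llAAtt=4 llAaTT=4 llAaTt=8 llAatt=4
LlAatt hits 4/64; gcd=4; 4÷4/64÷4 = 1/16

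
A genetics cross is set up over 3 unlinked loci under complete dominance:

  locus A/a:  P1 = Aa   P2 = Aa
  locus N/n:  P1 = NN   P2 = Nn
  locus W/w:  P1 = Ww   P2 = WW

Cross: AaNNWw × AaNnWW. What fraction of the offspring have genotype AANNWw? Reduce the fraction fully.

AaNNWw gametes: ANW×2, ANw×2, aNW×2, aNw×2
AaNnWW gametes: ANW×2, AnW×2, aNW×2, anW×2
AaNNWw×AaNnWW grid (8·8=64): AANNWW=4 AANNWw=4 AANnWW=4 AANnWw=4 AaNNWW=8 AaNNWw=8 AaNnWW=8 AaNnWw=8 aaNNWW=4 aaNNWw=4 aaNnWW=4 aaNnWw=4
AANNWw hits 4/64; gcd=4; 4÷4/64÷4 = 1/16

P(AANNWw) = 1/16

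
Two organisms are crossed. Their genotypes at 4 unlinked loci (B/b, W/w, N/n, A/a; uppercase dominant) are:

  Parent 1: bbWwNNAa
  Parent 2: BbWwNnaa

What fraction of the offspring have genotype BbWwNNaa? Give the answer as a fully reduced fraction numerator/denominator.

bbWwNNAa gametes: bWNA×4, bWNa×4, bwNA×4, bwNa×4
BbWwNnaa gametes: BWNa×2, BWna×2, BwNa×2, Bwna×2, bWNa×2, bWna×2, bwNa×2, bwna×2
bbWwNNAa×BbWwNnaa grid (16·16=256): BbWWNNAa=8 BbWWNNaa=8 BbWWNnAa=8 BbWWNnaa=8 BbWwNNAa=16 BbWwNNaa=16 BbWwNnAa=16 BbWwNnaa=16 BbwwNNAa=8 BbwwNNaa=8 BbwwNnAa=8 BbwwNnaa=8 bbWWNNAa=8 bbWWNNaa=8 bbWWNnAa=8 bbWWNnaa=8 bbWwNNAa=16 bbWwNNaa=16 bbWwNnAa=16 bbWwNnaa=16 bbwwNNAa=8 bbwwNNaa=8 bbwwNnAa=8 bbwwNnaa=8
BbWwNNaa hits 16/256; gcd=16; 16÷16/256÷16 = 1/16

P(BbWwNNaa) = 1/16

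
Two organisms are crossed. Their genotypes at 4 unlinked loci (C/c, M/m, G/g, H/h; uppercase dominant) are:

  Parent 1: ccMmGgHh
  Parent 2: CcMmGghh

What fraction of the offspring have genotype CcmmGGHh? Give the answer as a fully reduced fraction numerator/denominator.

ccMmGgHh gametes: cMGH×2, cMGh×2, cMgH×2, cMgh×2, cmGH×2, cmGh×2, cmgH×2, cmgh×2
CcMmGghh gametes: CMGh×2, CMgh×2, CmGh×2, Cmgh×2, cMGh×2, cMgh×2, cmGh×2, cmgh×2
ccMmGgHh×CcMmGghh grid (16·16=256): CcMMGGHh=4 CcMMGGhh=4 CcMMGgHh=8 CcMMGghh=8 CcMMggHh=4 CcMMgghh=4 CcMmGGHh=8 CcMmGGhh=8 CcMmGgHh=16 CcMmGghh=16 CcMmggHh=8 CcMmgghh=8 CcmmGGHh=4 CcmmGGhh=4 CcmmGgHh=8 CcmmGghh=8 CcmmggHh=4 Ccmmgghh=4 ccMMGGHh=4 ccMMGGhh=4 ccMMGgHh=8 ccMMGghh=8 ccMMggHh=4 ccMMgghh=4 ccMmGGHh=8 ccMmGGhh=8 ccMmGgHh=16 ccMmGghh=16 ccMmggHh=8 ccMmgghh=8 ccmmGGHh=4 ccmmGGhh=4 ccmmGgHh=8 ccmmGghh=8 ccmmggHh=4 ccmmgghh=4
CcmmGGHh hits 4/256; gcd=4; 4÷4/256÷4 = 1/64

P(CcmmGGHh) = 1/64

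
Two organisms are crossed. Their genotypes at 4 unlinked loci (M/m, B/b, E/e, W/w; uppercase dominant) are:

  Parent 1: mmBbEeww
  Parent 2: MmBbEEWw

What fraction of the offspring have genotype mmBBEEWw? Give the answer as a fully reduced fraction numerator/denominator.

P(mmBBEEWw) = 1/32

mmBbEeww gametes: mBEw×4, mBew×4, mbEw×4, mbew×4
MmBbEEWw gametes: MBEW×2, MBEw×2, MbEW×2, MbEw×2, mBEW×2, mBEw×2, mbEW×2, mbEw×2
mmBbEeww×MmBbEEWw grid (16·16=256): MmBBEEWw=8 MmBBEEww=8 MmBBEeWw=8 MmBBEeww=8 MmBbEEWw=16 MmBbEEww=16 MmBbEeWw=16 MmBbEeww=16 MmbbEEWw=8 MmbbEEww=8 MmbbEeWw=8 MmbbEeww=8 mmBBEEWw=8 mmBBEEww=8 mmBBEeWw=8 mmBBEeww=8 mmBbEEWw=16 mmBbEEww=16 mmBbEeWw=16 mmBbEeww=16 mmbbEEWw=8 mmbbEEww=8 mmbbEeWw=8 mmbbEeww=8
mmBBEEWw hits 8/256; gcd=8; 8÷8/256÷8 = 1/32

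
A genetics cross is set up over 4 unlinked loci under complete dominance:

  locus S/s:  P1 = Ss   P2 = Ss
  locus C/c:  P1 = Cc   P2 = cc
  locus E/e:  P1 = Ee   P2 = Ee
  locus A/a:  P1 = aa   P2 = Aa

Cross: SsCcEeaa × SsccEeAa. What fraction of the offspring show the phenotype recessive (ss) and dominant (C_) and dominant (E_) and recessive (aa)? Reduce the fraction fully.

P(ss C_ E_ aa) = 3/64

SsCcEeaa gametes: SCEa×2, SCea×2, ScEa×2, Scea×2, sCEa×2, sCea×2, scEa×2, scea×2
SsccEeAa gametes: ScEA×2, ScEa×2, SceA×2, Scea×2, scEA×2, scEa×2, sceA×2, scea×2
SsCcEeaa×SsccEeAa grid (16·16=256): SSCcEEAa=4 SSCcEEaa=4 SSCcEeAa=8 SSCcEeaa=8 SSCceeAa=4 SSCceeaa=4 SSccEEAa=4 SSccEEaa=4 SSccEeAa=8 SSccEeaa=8 SScceeAa=4 SScceeaa=4 SsCcEEAa=8 SsCcEEaa=8 SsCcEeAa=16 SsCcEeaa=16 SsCceeAa=8 SsCceeaa=8 SsccEEAa=8 SsccEEaa=8 SsccEeAa=16 SsccEeaa=16 SscceeAa=8 Sscceeaa=8 ssCcEEAa=4 ssCcEEaa=4 ssCcEeAa=8 ssCcEeaa=8 ssCceeAa=4 ssCceeaa=4 ssccEEAa=4 ssccEEaa=4 ssccEeAa=8 ssccEeaa=8 sscceeAa=4 sscceeaa=4
ss C_ E_ aa hits 12/256; gcd=4; 12÷4/256÷4 = 3/64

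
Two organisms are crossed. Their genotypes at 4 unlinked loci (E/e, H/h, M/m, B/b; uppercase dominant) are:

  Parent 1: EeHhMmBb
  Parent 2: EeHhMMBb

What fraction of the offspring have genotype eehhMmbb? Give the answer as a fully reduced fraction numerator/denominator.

P(eehhMmbb) = 1/128

EeHhMmBb gametes: EHMB×1, EHMb×1, EHmB×1, EHmb×1, EhMB×1, EhMb×1, EhmB×1, Ehmb×1, eHMB×1, eHMb×1, eHmB×1, eHmb×1, ehMB×1, ehMb×1, ehmB×1, ehmb×1
EeHhMMBb gametes: EHMB×2, EHMb×2, EhMB×2, EhMb×2, eHMB×2, eHMb×2, ehMB×2, ehMb×2
EeHhMmBb×EeHhMMBb grid (16·16=256): EEHHMMBB=2 EEHHMMBb=4 EEHHMMbb=2 EEHHMmBB=2 EEHHMmBb=4 EEHHMmbb=2 EEHhMMBB=4 EEHhMMBb=8 EEHhMMbb=4 EEHhMmBB=4 EEHhMmBb=8 EEHhMmbb=4 EEhhMMBB=2 EEhhMMBb=4 EEhhMMbb=2 EEhhMmBB=2 EEhhMmBb=4 EEhhMmbb=2 EeHHMMBB=4 EeHHMMBb=8 EeHHMMbb=4 EeHHMmBB=4 EeHHMmBb=8 EeHHMmbb=4 EeHhMMBB=8 EeHhMMBb=16 EeHhMMbb=8 EeHhMmBB=8 EeHhMmBb=16 EeHhMmbb=8 EehhMMBB=4 EehhMMBb=8 EehhMMbb=4 EehhMmBB=4 EehhMmBb=8 EehhMmbb=4 eeHHMMBB=2 eeHHMMBb=4 eeHHMMbb=2 eeHHMmBB=2 eeHHMmBb=4 eeHHMmbb=2 eeHhMMBB=4 eeHhMMBb=8 eeHhMMbb=4 eeHhMmBB=4 eeHhMmBb=8 eeHhMmbb=4 eehhMMBB=2 eehhMMBb=4 eehhMMbb=2 eehhMmBB=2 eehhMmBb=4 eehhMmbb=2
eehhMmbb hits 2/256; gcd=2; 2÷2/256÷2 = 1/128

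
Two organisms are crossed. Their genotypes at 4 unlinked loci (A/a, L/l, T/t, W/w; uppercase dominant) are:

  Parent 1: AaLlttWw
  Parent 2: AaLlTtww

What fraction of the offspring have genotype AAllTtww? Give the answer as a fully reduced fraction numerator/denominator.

P(AAllTtww) = 1/64

AaLlttWw gametes: ALtW×2, ALtw×2, AltW×2, Altw×2, aLtW×2, aLtw×2, altW×2, altw×2
AaLlTtww gametes: ALTw×2, ALtw×2, AlTw×2, Altw×2, aLTw×2, aLtw×2, alTw×2, altw×2
AaLlttWw×AaLlTtww grid (16·16=256): AALLTtWw=4 AALLTtww=4 AALLttWw=4 AALLttww=4 AALlTtWw=8 AALlTtww=8 AALlttWw=8 AALlttww=8 AAllTtWw=4 AAllTtww=4 AAllttWw=4 AAllttww=4 AaLLTtWw=8 AaLLTtww=8 AaLLttWw=8 AaLLttww=8 AaLlTtWw=16 AaLlTtww=16 AaLlttWw=16 AaLlttww=16 AallTtWw=8 AallTtww=8 AallttWw=8 Aallttww=8 aaLLTtWw=4 aaLLTtww=4 aaLLttWw=4 aaLLttww=4 aaLlTtWw=8 aaLlTtww=8 aaLlttWw=8 aaLlttww=8 aallTtWw=4 aallTtww=4 aallttWw=4 aallttww=4
AAllTtww hits 4/256; gcd=4; 4÷4/256÷4 = 1/64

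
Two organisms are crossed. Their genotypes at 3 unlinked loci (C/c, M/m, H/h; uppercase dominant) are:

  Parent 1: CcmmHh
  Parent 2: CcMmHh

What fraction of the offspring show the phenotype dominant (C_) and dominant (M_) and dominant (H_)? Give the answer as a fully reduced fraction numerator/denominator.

P(C_ M_ H_) = 9/32

CcmmHh gametes: CmH×2, Cmh×2, cmH×2, cmh×2
CcMmHh gametes: CMH×1, CMh×1, CmH×1, Cmh×1, cMH×1, cMh×1, cmH×1, cmh×1
CcmmHh×CcMmHh grid (8·8=64): CCMmHH=2 CCMmHh=4 CCMmhh=2 CCmmHH=2 CCmmHh=4 CCmmhh=2 CcMmHH=4 CcMmHh=8 CcMmhh=4 CcmmHH=4 CcmmHh=8 Ccmmhh=4 ccMmHH=2 ccMmHh=4 ccMmhh=2 ccmmHH=2 ccmmHh=4 ccmmhh=2
C_ M_ H_ hits 18/64; gcd=2; 18÷2/64÷2 = 9/32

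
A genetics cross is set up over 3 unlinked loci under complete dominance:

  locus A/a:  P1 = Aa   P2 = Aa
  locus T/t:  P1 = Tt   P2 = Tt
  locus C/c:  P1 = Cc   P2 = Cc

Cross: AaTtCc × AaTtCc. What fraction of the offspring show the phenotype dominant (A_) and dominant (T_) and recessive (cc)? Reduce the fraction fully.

P(A_ T_ cc) = 9/64

AaTtCc gametes: ATC×1, ATc×1, AtC×1, Atc×1, aTC×1, aTc×1, atC×1, atc×1
AaTtCc gametes: ATC×1, ATc×1, AtC×1, Atc×1, aTC×1, aTc×1, atC×1, atc×1
AaTtCc×AaTtCc grid (8·8=64): AATTCC=1 AATTCc=2 AATTcc=1 AATtCC=2 AATtCc=4 AATtcc=2 AAttCC=1 AAttCc=2 AAttcc=1 AaTTCC=2 AaTTCc=4 AaTTcc=2 AaTtCC=4 AaTtCc=8 AaTtcc=4 AattCC=2 AattCc=4 Aattcc=2 aaTTCC=1 aaTTCc=2 aaTTcc=1 aaTtCC=2 aaTtCc=4 aaTtcc=2 aattCC=1 aattCc=2 aattcc=1
A_ T_ cc hits 9/64; gcd=1; 9÷1/64÷1 = 9/64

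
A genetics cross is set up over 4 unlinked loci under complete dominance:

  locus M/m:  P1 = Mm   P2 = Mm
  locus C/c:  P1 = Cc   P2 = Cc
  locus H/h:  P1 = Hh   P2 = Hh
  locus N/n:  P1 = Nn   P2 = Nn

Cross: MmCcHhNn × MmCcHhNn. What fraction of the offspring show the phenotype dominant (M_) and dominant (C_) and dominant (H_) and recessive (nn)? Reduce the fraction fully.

MmCcHhNn gametes: MCHN×1, MCHn×1, MChN×1, MChn×1, McHN×1, McHn×1, MchN×1, Mchn×1, mCHN×1, mCHn×1, mChN×1, mChn×1, mcHN×1, mcHn×1, mchN×1, mchn×1
MmCcHhNn gametes: MCHN×1, MCHn×1, MChN×1, MChn×1, McHN×1, McHn×1, MchN×1, Mchn×1, mCHN×1, mCHn×1, mChN×1, mChn×1, mcHN×1, mcHn×1, mchN×1, mchn×1
MmCcHhNn×MmCcHhNn grid (16·16=256): MMCCHHNN=1 MMCCHHNn=2 MMCCHHnn=1 MMCCHhNN=2 MMCCHhNn=4 MMCCHhnn=2 MMCChhNN=1 MMCChhNn=2 MMCChhnn=1 MMCcHHNN=2 MMCcHHNn=4 MMCcHHnn=2 MMCcHhNN=4 MMCcHhNn=8 MMCcHhnn=4 MMCchhNN=2 MMCchhNn=4 MMCchhnn=2 MMccHHNN=1 MMccHHNn=2 MMccHHnn=1 MMccHhNN=2 MMccHhNn=4 MMccHhnn=2 MMcchhNN=1 MMcchhNn=2 MMcchhnn=1 MmCCHHNN=2 MmCCHHNn=4 MmCCHHnn=2 MmCCHhNN=4 MmCCHhNn=8 MmCCHhnn=4 MmCChhNN=2 MmCChhNn=4 MmCChhnn=2 MmCcHHNN=4 MmCcHHNn=8 MmCcHHnn=4 MmCcHhNN=8 MmCcHhNn=16 MmCcHhnn=8 MmCchhNN=4 MmCchhNn=8 MmCchhnn=4 MmccHHNN=2 MmccHHNn=4 MmccHHnn=2 MmccHhNN=4 MmccHhNn=8 MmccHhnn=4 MmcchhNN=2 MmcchhNn=4 Mmcchhnn=2 mmCCHHNN=1 mmCCHHNn=2 mmCCHHnn=1 mmCCHhNN=2 mmCCHhNn=4 mmCCHhnn=2 mmCChhNN=1 mmCChhNn=2 mmCChhnn=1 mmCcHHNN=2 mmCcHHNn=4 mmCcHHnn=2 mmCcHhNN=4 mmCcHhNn=8 mmCcHhnn=4 mmCchhNN=2 mmCchhNn=4 mmCchhnn=2 mmccHHNN=1 mmccHHNn=2 mmccHHnn=1 mmccHhNN=2 mmccHhNn=4 mmccHhnn=2 mmcchhNN=1 mmcchhNn=2 mmcchhnn=1
M_ C_ H_ nn hits 27/256; gcd=1; 27÷1/256÷1 = 27/256

P(M_ C_ H_ nn) = 27/256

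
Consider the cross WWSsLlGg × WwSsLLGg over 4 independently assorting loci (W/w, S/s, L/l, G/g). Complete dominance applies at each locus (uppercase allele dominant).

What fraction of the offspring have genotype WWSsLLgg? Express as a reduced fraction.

P(WWSsLLgg) = 1/32

WWSsLlGg gametes: WSLG×2, WSLg×2, WSlG×2, WSlg×2, WsLG×2, WsLg×2, WslG×2, Wslg×2
WwSsLLGg gametes: WSLG×2, WSLg×2, WsLG×2, WsLg×2, wSLG×2, wSLg×2, wsLG×2, wsLg×2
WWSsLlGg×WwSsLLGg grid (16·16=256): WWSSLLGG=4 WWSSLLGg=8 WWSSLLgg=4 WWSSLlGG=4 WWSSLlGg=8 WWSSLlgg=4 WWSsLLGG=8 WWSsLLGg=16 WWSsLLgg=8 WWSsLlGG=8 WWSsLlGg=16 WWSsLlgg=8 WWssLLGG=4 WWssLLGg=8 WWssLLgg=4 WWssLlGG=4 WWssLlGg=8 WWssLlgg=4 WwSSLLGG=4 WwSSLLGg=8 WwSSLLgg=4 WwSSLlGG=4 WwSSLlGg=8 WwSSLlgg=4 WwSsLLGG=8 WwSsLLGg=16 WwSsLLgg=8 WwSsLlGG=8 WwSsLlGg=16 WwSsLlgg=8 WwssLLGG=4 WwssLLGg=8 WwssLLgg=4 WwssLlGG=4 WwssLlGg=8 WwssLlgg=4
WWSsLLgg hits 8/256; gcd=8; 8÷8/256÷8 = 1/32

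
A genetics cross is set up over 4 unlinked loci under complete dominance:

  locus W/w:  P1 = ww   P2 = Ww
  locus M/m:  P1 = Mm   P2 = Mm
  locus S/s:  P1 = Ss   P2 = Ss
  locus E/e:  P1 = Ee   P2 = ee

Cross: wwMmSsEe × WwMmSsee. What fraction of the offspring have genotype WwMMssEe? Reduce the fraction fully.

P(WwMMssEe) = 1/64

wwMmSsEe gametes: wMSE×2, wMSe×2, wMsE×2, wMse×2, wmSE×2, wmSe×2, wmsE×2, wmse×2
WwMmSsee gametes: WMSe×2, WMse×2, WmSe×2, Wmse×2, wMSe×2, wMse×2, wmSe×2, wmse×2
wwMmSsEe×WwMmSsee grid (16·16=256): WwMMSSEe=4 WwMMSSee=4 WwMMSsEe=8 WwMMSsee=8 WwMMssEe=4 WwMMssee=4 WwMmSSEe=8 WwMmSSee=8 WwMmSsEe=16 WwMmSsee=16 WwMmssEe=8 WwMmssee=8 WwmmSSEe=4 WwmmSSee=4 WwmmSsEe=8 WwmmSsee=8 WwmmssEe=4 Wwmmssee=4 wwMMSSEe=4 wwMMSSee=4 wwMMSsEe=8 wwMMSsee=8 wwMMssEe=4 wwMMssee=4 wwMmSSEe=8 wwMmSSee=8 wwMmSsEe=16 wwMmSsee=16 wwMmssEe=8 wwMmssee=8 wwmmSSEe=4 wwmmSSee=4 wwmmSsEe=8 wwmmSsee=8 wwmmssEe=4 wwmmssee=4
WwMMssEe hits 4/256; gcd=4; 4÷4/256÷4 = 1/64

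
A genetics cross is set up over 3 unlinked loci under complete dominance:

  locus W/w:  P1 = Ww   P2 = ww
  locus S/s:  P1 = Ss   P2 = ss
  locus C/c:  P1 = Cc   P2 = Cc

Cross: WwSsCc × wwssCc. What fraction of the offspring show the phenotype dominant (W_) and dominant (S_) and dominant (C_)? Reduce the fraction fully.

WwSsCc gametes: WSC×1, WSc×1, WsC×1, Wsc×1, wSC×1, wSc×1, wsC×1, wsc×1
wwssCc gametes: wsC×4, wsc×4
WwSsCc×wwssCc grid (8·8=64): WwSsCC=4 WwSsCc=8 WwSscc=4 WwssCC=4 WwssCc=8 Wwsscc=4 wwSsCC=4 wwSsCc=8 wwSscc=4 wwssCC=4 wwssCc=8 wwsscc=4
W_ S_ C_ hits 12/64; gcd=4; 12÷4/64÷4 = 3/16

P(W_ S_ C_) = 3/16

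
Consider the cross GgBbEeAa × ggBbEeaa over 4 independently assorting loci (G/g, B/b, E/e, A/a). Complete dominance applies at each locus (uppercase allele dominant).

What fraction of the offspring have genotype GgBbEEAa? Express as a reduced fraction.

GgBbEeAa gametes: GBEA×1, GBEa×1, GBeA×1, GBea×1, GbEA×1, GbEa×1, GbeA×1, Gbea×1, gBEA×1, gBEa×1, gBeA×1, gBea×1, gbEA×1, gbEa×1, gbeA×1, gbea×1
ggBbEeaa gametes: gBEa×4, gBea×4, gbEa×4, gbea×4
GgBbEeAa×ggBbEeaa grid (16·16=256): GgBBEEAa=4 GgBBEEaa=4 GgBBEeAa=8 GgBBEeaa=8 GgBBeeAa=4 GgBBeeaa=4 GgBbEEAa=8 GgBbEEaa=8 GgBbEeAa=16 GgBbEeaa=16 GgBbeeAa=8 GgBbeeaa=8 GgbbEEAa=4 GgbbEEaa=4 GgbbEeAa=8 GgbbEeaa=8 GgbbeeAa=4 Ggbbeeaa=4 ggBBEEAa=4 ggBBEEaa=4 ggBBEeAa=8 ggBBEeaa=8 ggBBeeAa=4 ggBBeeaa=4 ggBbEEAa=8 ggBbEEaa=8 ggBbEeAa=16 ggBbEeaa=16 ggBbeeAa=8 ggBbeeaa=8 ggbbEEAa=4 ggbbEEaa=4 ggbbEeAa=8 ggbbEeaa=8 ggbbeeAa=4 ggbbeeaa=4
GgBbEEAa hits 8/256; gcd=8; 8÷8/256÷8 = 1/32

P(GgBbEEAa) = 1/32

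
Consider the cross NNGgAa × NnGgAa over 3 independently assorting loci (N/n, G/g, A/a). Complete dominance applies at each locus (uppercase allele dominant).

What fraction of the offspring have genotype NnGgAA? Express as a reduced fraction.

NNGgAa gametes: NGA×2, NGa×2, NgA×2, Nga×2
NnGgAa gametes: NGA×1, NGa×1, NgA×1, Nga×1, nGA×1, nGa×1, ngA×1, nga×1
NNGgAa×NnGgAa grid (8·8=64): NNGGAA=2 NNGGAa=4 NNGGaa=2 NNGgAA=4 NNGgAa=8 NNGgaa=4 NNggAA=2 NNggAa=4 NNggaa=2 NnGGAA=2 NnGGAa=4 NnGGaa=2 NnGgAA=4 NnGgAa=8 NnGgaa=4 NnggAA=2 NnggAa=4 Nnggaa=2
NnGgAA hits 4/64; gcd=4; 4÷4/64÷4 = 1/16

P(NnGgAA) = 1/16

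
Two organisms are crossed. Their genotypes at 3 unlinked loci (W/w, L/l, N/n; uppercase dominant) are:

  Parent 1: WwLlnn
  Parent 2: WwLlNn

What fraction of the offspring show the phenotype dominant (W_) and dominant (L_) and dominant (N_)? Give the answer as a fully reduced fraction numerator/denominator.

P(W_ L_ N_) = 9/32

WwLlnn gametes: WLn×2, Wln×2, wLn×2, wln×2
WwLlNn gametes: WLN×1, WLn×1, WlN×1, Wln×1, wLN×1, wLn×1, wlN×1, wln×1
WwLlnn×WwLlNn grid (8·8=64): WWLLNn=2 WWLLnn=2 WWLlNn=4 WWLlnn=4 WWllNn=2 WWllnn=2 WwLLNn=4 WwLLnn=4 WwLlNn=8 WwLlnn=8 WwllNn=4 Wwllnn=4 wwLLNn=2 wwLLnn=2 wwLlNn=4 wwLlnn=4 wwllNn=2 wwllnn=2
W_ L_ N_ hits 18/64; gcd=2; 18÷2/64÷2 = 9/32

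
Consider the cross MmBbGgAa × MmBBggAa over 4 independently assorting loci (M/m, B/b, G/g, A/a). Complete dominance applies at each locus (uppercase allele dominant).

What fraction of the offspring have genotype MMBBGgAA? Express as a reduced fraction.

P(MMBBGgAA) = 1/64

MmBbGgAa gametes: MBGA×1, MBGa×1, MBgA×1, MBga×1, MbGA×1, MbGa×1, MbgA×1, Mbga×1, mBGA×1, mBGa×1, mBgA×1, mBga×1, mbGA×1, mbGa×1, mbgA×1, mbga×1
MmBBggAa gametes: MBgA×4, MBga×4, mBgA×4, mBga×4
MmBbGgAa×MmBBggAa grid (16·16=256): MMBBGgAA=4 MMBBGgAa=8 MMBBGgaa=4 MMBBggAA=4 MMBBggAa=8 MMBBggaa=4 MMBbGgAA=4 MMBbGgAa=8 MMBbGgaa=4 MMBbggAA=4 MMBbggAa=8 MMBbggaa=4 MmBBGgAA=8 MmBBGgAa=16 MmBBGgaa=8 MmBBggAA=8 MmBBggAa=16 MmBBggaa=8 MmBbGgAA=8 MmBbGgAa=16 MmBbGgaa=8 MmBbggAA=8 MmBbggAa=16 MmBbggaa=8 mmBBGgAA=4 mmBBGgAa=8 mmBBGgaa=4 mmBBggAA=4 mmBBggAa=8 mmBBggaa=4 mmBbGgAA=4 mmBbGgAa=8 mmBbGgaa=4 mmBbggAA=4 mmBbggAa=8 mmBbggaa=4
MMBBGgAA hits 4/256; gcd=4; 4÷4/256÷4 = 1/64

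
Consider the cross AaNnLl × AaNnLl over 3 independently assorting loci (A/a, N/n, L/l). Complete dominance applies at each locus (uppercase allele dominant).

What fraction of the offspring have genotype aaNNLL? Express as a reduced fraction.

AaNnLl gametes: ANL×1, ANl×1, AnL×1, Anl×1, aNL×1, aNl×1, anL×1, anl×1
AaNnLl gametes: ANL×1, ANl×1, AnL×1, Anl×1, aNL×1, aNl×1, anL×1, anl×1
AaNnLl×AaNnLl grid (8·8=64): AANNLL=1 AANNLl=2 AANNll=1 AANnLL=2 AANnLl=4 AANnll=2 AAnnLL=1 AAnnLl=2 AAnnll=1 AaNNLL=2 AaNNLl=4 AaNNll=2 AaNnLL=4 AaNnLl=8 AaNnll=4 AannLL=2 AannLl=4 Aannll=2 aaNNLL=1 aaNNLl=2 aaNNll=1 aaNnLL=2 aaNnLl=4 aaNnll=2 aannLL=1 aannLl=2 aannll=1
aaNNLL hits 1/64; gcd=1; 1÷1/64÷1 = 1/64

P(aaNNLL) = 1/64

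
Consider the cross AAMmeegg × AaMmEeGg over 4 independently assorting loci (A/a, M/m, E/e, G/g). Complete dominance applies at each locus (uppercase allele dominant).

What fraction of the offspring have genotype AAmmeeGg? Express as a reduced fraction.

AAMmeegg gametes: AMeg×8, Ameg×8
AaMmEeGg gametes: AMEG×1, AMEg×1, AMeG×1, AMeg×1, AmEG×1, AmEg×1, AmeG×1, Ameg×1, aMEG×1, aMEg×1, aMeG×1, aMeg×1, amEG×1, amEg×1, ameG×1, ameg×1
AAMmeegg×AaMmEeGg grid (16·16=256): AAMMEeGg=8 AAMMEegg=8 AAMMeeGg=8 AAMMeegg=8 AAMmEeGg=16 AAMmEegg=16 AAMmeeGg=16 AAMmeegg=16 AAmmEeGg=8 AAmmEegg=8 AAmmeeGg=8 AAmmeegg=8 AaMMEeGg=8 AaMMEegg=8 AaMMeeGg=8 AaMMeegg=8 AaMmEeGg=16 AaMmEegg=16 AaMmeeGg=16 AaMmeegg=16 AammEeGg=8 AammEegg=8 AammeeGg=8 Aammeegg=8
AAmmeeGg hits 8/256; gcd=8; 8÷8/256÷8 = 1/32

P(AAmmeeGg) = 1/32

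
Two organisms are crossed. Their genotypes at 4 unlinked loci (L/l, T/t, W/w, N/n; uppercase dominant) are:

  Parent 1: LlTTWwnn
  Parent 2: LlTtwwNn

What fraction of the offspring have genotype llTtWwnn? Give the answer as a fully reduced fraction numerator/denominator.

P(llTtWwnn) = 1/32

LlTTWwnn gametes: LTWn×4, LTwn×4, lTWn×4, lTwn×4
LlTtwwNn gametes: LTwN×2, LTwn×2, LtwN×2, Ltwn×2, lTwN×2, lTwn×2, ltwN×2, ltwn×2
LlTTWwnn×LlTtwwNn grid (16·16=256): LLTTWwNn=8 LLTTWwnn=8 LLTTwwNn=8 LLTTwwnn=8 LLTtWwNn=8 LLTtWwnn=8 LLTtwwNn=8 LLTtwwnn=8 LlTTWwNn=16 LlTTWwnn=16 LlTTwwNn=16 LlTTwwnn=16 LlTtWwNn=16 LlTtWwnn=16 LlTtwwNn=16 LlTtwwnn=16 llTTWwNn=8 llTTWwnn=8 llTTwwNn=8 llTTwwnn=8 llTtWwNn=8 llTtWwnn=8 llTtwwNn=8 llTtwwnn=8
llTtWwnn hits 8/256; gcd=8; 8÷8/256÷8 = 1/32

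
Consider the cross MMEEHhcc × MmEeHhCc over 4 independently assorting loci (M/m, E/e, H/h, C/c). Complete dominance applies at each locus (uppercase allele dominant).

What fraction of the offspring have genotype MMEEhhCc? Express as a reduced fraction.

MMEEHhcc gametes: MEHc×8, MEhc×8
MmEeHhCc gametes: MEHC×1, MEHc×1, MEhC×1, MEhc×1, MeHC×1, MeHc×1, MehC×1, Mehc×1, mEHC×1, mEHc×1, mEhC×1, mEhc×1, meHC×1, meHc×1, mehC×1, mehc×1
MMEEHhcc×MmEeHhCc grid (16·16=256): MMEEHHCc=8 MMEEHHcc=8 MMEEHhCc=16 MMEEHhcc=16 MMEEhhCc=8 MMEEhhcc=8 MMEeHHCc=8 MMEeHHcc=8 MMEeHhCc=16 MMEeHhcc=16 MMEehhCc=8 MMEehhcc=8 MmEEHHCc=8 MmEEHHcc=8 MmEEHhCc=16 MmEEHhcc=16 MmEEhhCc=8 MmEEhhcc=8 MmEeHHCc=8 MmEeHHcc=8 MmEeHhCc=16 MmEeHhcc=16 MmEehhCc=8 MmEehhcc=8
MMEEhhCc hits 8/256; gcd=8; 8÷8/256÷8 = 1/32

P(MMEEhhCc) = 1/32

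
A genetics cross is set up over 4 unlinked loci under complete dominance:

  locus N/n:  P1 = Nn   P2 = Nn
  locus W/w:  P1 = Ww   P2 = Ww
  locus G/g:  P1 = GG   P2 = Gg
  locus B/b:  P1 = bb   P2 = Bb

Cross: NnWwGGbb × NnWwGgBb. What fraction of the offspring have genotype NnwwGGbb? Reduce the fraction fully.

NnWwGGbb gametes: NWGb×4, NwGb×4, nWGb×4, nwGb×4
NnWwGgBb gametes: NWGB×1, NWGb×1, NWgB×1, NWgb×1, NwGB×1, NwGb×1, NwgB×1, Nwgb×1, nWGB×1, nWGb×1, nWgB×1, nWgb×1, nwGB×1, nwGb×1, nwgB×1, nwgb×1
NnWwGGbb×NnWwGgBb grid (16·16=256): NNWWGGBb=4 NNWWGGbb=4 NNWWGgBb=4 NNWWGgbb=4 NNWwGGBb=8 NNWwGGbb=8 NNWwGgBb=8 NNWwGgbb=8 NNwwGGBb=4 NNwwGGbb=4 NNwwGgBb=4 NNwwGgbb=4 NnWWGGBb=8 NnWWGGbb=8 NnWWGgBb=8 NnWWGgbb=8 NnWwGGBb=16 NnWwGGbb=16 NnWwGgBb=16 NnWwGgbb=16 NnwwGGBb=8 NnwwGGbb=8 NnwwGgBb=8 NnwwGgbb=8 nnWWGGBb=4 nnWWGGbb=4 nnWWGgBb=4 nnWWGgbb=4 nnWwGGBb=8 nnWwGGbb=8 nnWwGgBb=8 nnWwGgbb=8 nnwwGGBb=4 nnwwGGbb=4 nnwwGgBb=4 nnwwGgbb=4
NnwwGGbb hits 8/256; gcd=8; 8÷8/256÷8 = 1/32

P(NnwwGGbb) = 1/32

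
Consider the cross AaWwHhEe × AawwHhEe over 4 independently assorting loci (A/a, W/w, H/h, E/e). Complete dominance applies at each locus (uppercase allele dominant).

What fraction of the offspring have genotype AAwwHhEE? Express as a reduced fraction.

AaWwHhEe gametes: AWHE×1, AWHe×1, AWhE×1, AWhe×1, AwHE×1, AwHe×1, AwhE×1, Awhe×1, aWHE×1, aWHe×1, aWhE×1, aWhe×1, awHE×1, awHe×1, awhE×1, awhe×1
AawwHhEe gametes: AwHE×2, AwHe×2, AwhE×2, Awhe×2, awHE×2, awHe×2, awhE×2, awhe×2
AaWwHhEe×AawwHhEe grid (16·16=256): AAWwHHEE=2 AAWwHHEe=4 AAWwHHee=2 AAWwHhEE=4 AAWwHhEe=8 AAWwHhee=4 AAWwhhEE=2 AAWwhhEe=4 AAWwhhee=2 AAwwHHEE=2 AAwwHHEe=4 AAwwHHee=2 AAwwHhEE=4 AAwwHhEe=8 AAwwHhee=4 AAwwhhEE=2 AAwwhhEe=4 AAwwhhee=2 AaWwHHEE=4 AaWwHHEe=8 AaWwHHee=4 AaWwHhEE=8 AaWwHhEe=16 AaWwHhee=8 AaWwhhEE=4 AaWwhhEe=8 AaWwhhee=4 AawwHHEE=4 AawwHHEe=8 AawwHHee=4 AawwHhEE=8 AawwHhEe=16 AawwHhee=8 AawwhhEE=4 AawwhhEe=8 Aawwhhee=4 aaWwHHEE=2 aaWwHHEe=4 aaWwHHee=2 aaWwHhEE=4 aaWwHhEe=8 aaWwHhee=4 aaWwhhEE=2 aaWwhhEe=4 aaWwhhee=2 aawwHHEE=2 aawwHHEe=4 aawwHHee=2 aawwHhEE=4 aawwHhEe=8 aawwHhee=4 aawwhhEE=2 aawwhhEe=4 aawwhhee=2
AAwwHhEE hits 4/256; gcd=4; 4÷4/256÷4 = 1/64

P(AAwwHhEE) = 1/64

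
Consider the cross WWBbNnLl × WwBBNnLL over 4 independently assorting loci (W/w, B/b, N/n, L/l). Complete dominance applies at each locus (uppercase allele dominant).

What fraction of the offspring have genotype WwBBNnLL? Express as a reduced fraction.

WWBbNnLl gametes: WBNL×2, WBNl×2, WBnL×2, WBnl×2, WbNL×2, WbNl×2, WbnL×2, Wbnl×2
WwBBNnLL gametes: WBNL×4, WBnL×4, wBNL×4, wBnL×4
WWBbNnLl×WwBBNnLL grid (16·16=256): WWBBNNLL=8 WWBBNNLl=8 WWBBNnLL=16 WWBBNnLl=16 WWBBnnLL=8 WWBBnnLl=8 WWBbNNLL=8 WWBbNNLl=8 WWBbNnLL=16 WWBbNnLl=16 WWBbnnLL=8 WWBbnnLl=8 WwBBNNLL=8 WwBBNNLl=8 WwBBNnLL=16 WwBBNnLl=16 WwBBnnLL=8 WwBBnnLl=8 WwBbNNLL=8 WwBbNNLl=8 WwBbNnLL=16 WwBbNnLl=16 WwBbnnLL=8 WwBbnnLl=8
WwBBNnLL hits 16/256; gcd=16; 16÷16/256÷16 = 1/16

P(WwBBNnLL) = 1/16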